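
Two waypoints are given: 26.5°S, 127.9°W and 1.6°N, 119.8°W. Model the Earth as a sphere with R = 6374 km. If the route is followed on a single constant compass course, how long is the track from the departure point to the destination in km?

Rhumb course C = atan2(Δλ, Δψ) with Δψ = ln[tan(π/4+φ₂/2)/tan(π/4+φ₁/2)] = +0.5079, Δλ = +0.1414 → C = 15.56°
d = R·|Δφ| / |cos C| = 6374·0.49044 / 0.96337 = 3245 km

3245 km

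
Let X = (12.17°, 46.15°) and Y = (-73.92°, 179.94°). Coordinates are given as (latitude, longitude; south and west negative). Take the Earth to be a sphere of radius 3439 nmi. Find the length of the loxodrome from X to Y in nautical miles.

Δψ = ln[tan(π/4+φ₂/2)/tan(π/4+φ₁/2)] = -2.1712;  Δφ = -1.5026 rad,  Δλ = +2.3351 rad
q = Δφ/Δψ = 0.6920
d = R·√(Δφ² + q²Δλ²) = 3439·2.20657 = 7588 nmi

7588 nmi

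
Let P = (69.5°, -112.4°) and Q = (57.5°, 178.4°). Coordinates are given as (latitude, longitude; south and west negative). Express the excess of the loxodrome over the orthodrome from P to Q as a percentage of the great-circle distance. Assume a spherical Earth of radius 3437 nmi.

Great circle: σ = 0.5418 rad → d_gc = Rσ = 1862.0 nmi
Rhumb: Δφ = -0.2094, Δλ = -1.2078, Δψ = -0.4774, q = Δφ/Δψ = 0.4387 → d_rh = R√(Δφ²+q²Δλ²) = 1958.2 nmi
Excess = (1958.2 − 1862.0) / 1862.0 = 96.2 / 1862.0 = 5.17% ≈ 5.2%

5.2%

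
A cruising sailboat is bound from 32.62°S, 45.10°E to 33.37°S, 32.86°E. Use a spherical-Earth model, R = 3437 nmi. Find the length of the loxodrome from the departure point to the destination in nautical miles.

Δψ = ln[tan(π/4+φ₂/2)/tan(π/4+φ₁/2)] = -0.0156;  Δφ = -0.0131 rad,  Δλ = -0.2136 rad
q = Δφ/Δψ = 0.8387
d = R·√(Δφ² + q²Δλ²) = 3437·0.17965 = 617 nmi

617 nmi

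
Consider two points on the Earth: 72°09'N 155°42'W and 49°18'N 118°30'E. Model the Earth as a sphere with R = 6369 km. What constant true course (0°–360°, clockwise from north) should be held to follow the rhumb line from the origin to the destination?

Meridional parts: M(φ₁)=+1.8512, M(φ₂)=+0.9918 → ΔM = -0.8594;  Δλ = -1.4975 rad
tan C = Δλ / ΔM = +1.7424 → C = 240.15°

240.1°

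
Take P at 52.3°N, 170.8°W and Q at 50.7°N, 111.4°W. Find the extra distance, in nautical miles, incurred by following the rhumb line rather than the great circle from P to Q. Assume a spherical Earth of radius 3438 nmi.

63 nmi

Great circle: cos σ = sin φ₁ sin φ₂ + cos φ₁ cos φ₂ cos Δλ,  σ = 0.6276 rad → d_gc = 2157.6 nmi
Rhumb line: Δψ = -0.0449, q = Δφ/Δψ = 0.6224, d_rh = R√(Δφ²+q²Δλ²) = 2220.6 nmi
Excess = 2220.6 − 2157.6 = 63.0 ≈ 63 nmi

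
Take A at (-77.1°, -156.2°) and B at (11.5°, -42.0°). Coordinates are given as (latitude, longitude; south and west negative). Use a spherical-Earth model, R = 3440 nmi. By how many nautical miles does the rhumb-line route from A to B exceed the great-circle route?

Great circle: cos σ = sin φ₁ sin φ₂ + cos φ₁ cos φ₂ cos Δλ,  σ = 1.8588 rad → d_gc = 6394.2 nmi
Rhumb line: Δψ = +2.3820, q = Δφ/Δψ = 0.6492, d_rh = R√(Δφ²+q²Δλ²) = 6936.1 nmi
Excess = 6936.1 − 6394.2 = 541.9 ≈ 542 nmi

542 nmi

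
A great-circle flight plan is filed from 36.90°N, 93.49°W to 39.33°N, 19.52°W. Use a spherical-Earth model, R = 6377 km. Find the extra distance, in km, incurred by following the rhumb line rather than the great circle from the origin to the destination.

Great circle: cos σ = sin φ₁ sin φ₂ + cos φ₁ cos φ₂ cos Δλ,  σ = 0.9868 rad → d_gc = 6292.9 km
Rhumb line: Δψ = +0.0539, q = Δφ/Δψ = 0.7866, d_rh = R√(Δφ²+q²Δλ²) = 6481.9 km
Excess = 6481.9 − 6292.9 = 189.0 ≈ 189 km

189 km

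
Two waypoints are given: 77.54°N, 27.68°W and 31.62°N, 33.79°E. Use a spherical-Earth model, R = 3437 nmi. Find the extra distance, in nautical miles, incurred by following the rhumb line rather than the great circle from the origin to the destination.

Great circle: cos σ = sin φ₁ sin φ₂ + cos φ₁ cos φ₂ cos Δλ,  σ = 0.9277 rad → d_gc = 3188.5 nmi
Rhumb line: Δψ = -1.6327, q = Δφ/Δψ = 0.4909, d_rh = R√(Δφ²+q²Δλ²) = 3296.1 nmi
Excess = 3296.1 − 3188.5 = 107.6 ≈ 108 nmi

108 nmi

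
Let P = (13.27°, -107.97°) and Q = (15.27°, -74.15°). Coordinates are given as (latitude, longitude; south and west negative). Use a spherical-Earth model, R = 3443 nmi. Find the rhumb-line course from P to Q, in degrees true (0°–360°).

Δψ = ln[tan(π/4+φ₂/2)/tan(π/4+φ₁/2)] = +0.0360
Δλ = +0.5903 rad (taken the short way round)
course = atan2(Δλ, Δψ) = 86.51°

86.5°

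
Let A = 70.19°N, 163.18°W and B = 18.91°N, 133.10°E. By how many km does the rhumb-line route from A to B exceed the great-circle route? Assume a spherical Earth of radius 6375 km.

208 km

Great circle: cos σ = sin φ₁ sin φ₂ + cos φ₁ cos φ₂ cos Δλ,  σ = 1.1075 rad → d_gc = 7060.6 km
Rhumb line: Δψ = -1.4090, q = Δφ/Δψ = 0.6352, d_rh = R√(Δφ²+q²Δλ²) = 7268.9 km
Excess = 7268.9 − 7060.6 = 208.3 ≈ 208 km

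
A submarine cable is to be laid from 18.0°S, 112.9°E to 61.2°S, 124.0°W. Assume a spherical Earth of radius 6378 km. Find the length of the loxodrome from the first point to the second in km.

Δψ = ln[tan(π/4+φ₂/2)/tan(π/4+φ₁/2)] = -1.0402;  Δφ = -0.7540 rad,  Δλ = +2.1485 rad
q = Δφ/Δψ = 0.7249
d = R·√(Δφ² + q²Δλ²) = 6378·1.73029 = 11036 km

11036 km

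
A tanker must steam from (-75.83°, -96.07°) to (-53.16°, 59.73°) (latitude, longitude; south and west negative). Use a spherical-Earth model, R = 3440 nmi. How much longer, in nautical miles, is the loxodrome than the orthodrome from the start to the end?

Great circle: cos σ = sin φ₁ sin φ₂ + cos φ₁ cos φ₂ cos Δλ,  σ = 0.8736 rad → d_gc = 3005.1 nmi
Rhumb line: Δψ = +0.9856, q = Δφ/Δψ = 0.4014, d_rh = R√(Δφ²+q²Δλ²) = 3994.1 nmi
Excess = 3994.1 − 3005.1 = 989.0 ≈ 989 nmi

989 nmi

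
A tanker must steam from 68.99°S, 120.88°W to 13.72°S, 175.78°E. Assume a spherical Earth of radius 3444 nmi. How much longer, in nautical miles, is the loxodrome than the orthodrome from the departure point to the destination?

Great circle: cos σ = sin φ₁ sin φ₂ + cos φ₁ cos φ₂ cos Δλ,  σ = 1.1835 rad → d_gc = 4076.0 nmi
Rhumb line: Δψ = +1.4433, q = Δφ/Δψ = 0.6684, d_rh = R√(Δφ²+q²Δλ²) = 4184.8 nmi
Excess = 4184.8 − 4076.0 = 108.8 ≈ 109 nmi

109 nmi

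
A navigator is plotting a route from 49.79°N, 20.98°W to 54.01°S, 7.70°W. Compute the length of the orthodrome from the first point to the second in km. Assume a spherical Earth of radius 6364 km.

Haversine: a = sin²(Δφ/2)+cos φ₁ cos φ₂ sin²(Δλ/2) = 0.62434;  σ = 2·atan2(√a,√(1−a))
σ = 104.399° → d = Rσ = 6364·1.82211 = 11596 km

11596 km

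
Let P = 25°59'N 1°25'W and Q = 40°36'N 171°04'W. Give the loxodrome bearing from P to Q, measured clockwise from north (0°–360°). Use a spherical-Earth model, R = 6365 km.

Meridional parts: M(φ₁)=+0.4699, M(φ₂)=+0.7766 → ΔM = +0.3068;  Δλ = -2.9610 rad
tan C = Δλ / ΔM = -9.6526 → C = 275.91°

275.9°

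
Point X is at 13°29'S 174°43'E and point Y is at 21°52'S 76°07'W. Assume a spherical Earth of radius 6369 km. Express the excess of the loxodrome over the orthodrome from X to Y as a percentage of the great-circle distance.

Great circle: σ = 1.7818 rad → d_gc = Rσ = 11348.4 km
Rhumb: Δφ = -0.1463, Δλ = +1.9053, Δψ = -0.1537, q = Δφ/Δψ = 0.9518 → d_rh = R√(Δφ²+q²Δλ²) = 11587.2 km
Excess = (11587.2 − 11348.4) / 11348.4 = 238.8 / 11348.4 = 2.10% ≈ 2.1%

2.1%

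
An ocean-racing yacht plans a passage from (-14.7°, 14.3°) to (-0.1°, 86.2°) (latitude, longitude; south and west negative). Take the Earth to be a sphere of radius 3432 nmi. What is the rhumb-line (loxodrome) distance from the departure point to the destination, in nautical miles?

Δψ = ln[tan(π/4+φ₂/2)/tan(π/4+φ₁/2)] = +0.2577;  Δφ = +0.2548 rad,  Δλ = +1.2549 rad
q = Δφ/Δψ = 0.9889
d = R·√(Δφ² + q²Δλ²) = 3432·1.26685 = 4348 nmi

4348 nmi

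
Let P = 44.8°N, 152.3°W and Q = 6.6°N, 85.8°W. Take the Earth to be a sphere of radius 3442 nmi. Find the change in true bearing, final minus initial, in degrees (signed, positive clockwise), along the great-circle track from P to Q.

+33.5°

Initial bearing θ₁ = atan2(sin Δλ cos φ₂, cos φ₁ sin φ₂ − sin φ₁ cos φ₂ cos Δλ) = 102.24°
Final bearing θ₂ = (initial bearing from the destination back to the start) + 180° = 135.73°
Δθ = θ₂ − θ₁ = +33.5°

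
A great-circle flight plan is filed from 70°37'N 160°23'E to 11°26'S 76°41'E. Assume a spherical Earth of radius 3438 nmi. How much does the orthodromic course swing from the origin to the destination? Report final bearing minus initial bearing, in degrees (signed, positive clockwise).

-60.8°

At departure: θ₁ = atan2(sin Δλ cos φ₂, cos φ₁ sin φ₂ − sin φ₁ cos φ₂ cos Δλ) = 260.26°
At arrival: θ₂ = atan2(sin Δλ cos φ₁, −cos φ₂ sin φ₁ + sin φ₂ cos φ₁ cos Δλ) = 199.49°
Δθ = θ₂ − θ₁ = -60.8°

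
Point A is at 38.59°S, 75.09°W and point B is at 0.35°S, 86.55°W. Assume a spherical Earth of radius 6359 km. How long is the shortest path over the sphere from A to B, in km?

4402 km

cos σ = sin φ₁ sin φ₂ + cos φ₁ cos φ₂ cos Δλ
      = sin(-38.59°)sin(-0.35°) + cos(-38.59°)cos(-0.35°)cos(-11.46°) = 0.7698
σ = 39.660° → d = Rσ = 6359·0.69220 = 4402 km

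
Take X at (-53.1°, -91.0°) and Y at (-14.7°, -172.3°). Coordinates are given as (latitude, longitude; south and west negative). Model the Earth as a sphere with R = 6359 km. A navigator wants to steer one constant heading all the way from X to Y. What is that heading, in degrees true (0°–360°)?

300.6°

Meridional parts: M(φ₁)=-1.0977, M(φ₂)=-0.2594 → ΔM = +0.8383;  Δλ = -1.4190 rad
tan C = Δλ / ΔM = -1.6926 → C = 300.57°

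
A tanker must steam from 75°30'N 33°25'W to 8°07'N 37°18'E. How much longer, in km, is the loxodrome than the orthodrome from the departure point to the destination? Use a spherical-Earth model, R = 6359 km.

Great circle: cos σ = sin φ₁ sin φ₂ + cos φ₁ cos φ₂ cos Δλ,  σ = 1.3505 rad → d_gc = 8587.6 km
Rhumb line: Δψ = -1.9197, q = Δφ/Δψ = 0.6126, d_rh = R√(Δφ²+q²Δλ²) = 8890.9 km
Excess = 8890.9 − 8587.6 = 303.3 ≈ 303 km

303 km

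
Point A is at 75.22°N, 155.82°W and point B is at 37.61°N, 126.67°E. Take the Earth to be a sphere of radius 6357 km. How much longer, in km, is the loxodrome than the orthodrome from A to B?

Great circle: cos σ = sin φ₁ sin φ₂ + cos φ₁ cos φ₂ cos Δλ,  σ = 0.8843 rad → d_gc = 5621.8 km
Rhumb line: Δψ = -1.3332, q = Δφ/Δψ = 0.4924, d_rh = R√(Δφ²+q²Δλ²) = 5944.9 km
Excess = 5944.9 − 5621.8 = 323.1 ≈ 323 km

323 km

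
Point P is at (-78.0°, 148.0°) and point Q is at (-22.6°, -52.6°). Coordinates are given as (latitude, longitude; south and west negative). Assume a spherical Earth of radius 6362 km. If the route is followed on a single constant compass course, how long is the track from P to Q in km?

Rhumb course C = atan2(Δλ, Δψ) with Δψ = ln[tan(π/4+φ₂/2)/tan(π/4+φ₁/2)] = +1.8477, Δλ = +2.7821 → C = 56.41°
d = R·|Δφ| / |cos C| = 6362·0.96691 / 0.55325 = 11119 km

11119 km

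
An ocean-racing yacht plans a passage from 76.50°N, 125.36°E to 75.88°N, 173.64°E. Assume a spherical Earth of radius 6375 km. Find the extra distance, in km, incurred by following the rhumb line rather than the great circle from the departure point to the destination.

Great circle: cos σ = sin φ₁ sin φ₂ + cos φ₁ cos φ₂ cos Δλ,  σ = 0.1958 rad → d_gc = 1248.3 km
Rhumb line: Δψ = -0.0453, q = Δφ/Δψ = 0.2387, d_rh = R√(Δφ²+q²Δλ²) = 1283.9 km
Excess = 1283.9 − 1248.3 = 35.6 ≈ 36 km

36 km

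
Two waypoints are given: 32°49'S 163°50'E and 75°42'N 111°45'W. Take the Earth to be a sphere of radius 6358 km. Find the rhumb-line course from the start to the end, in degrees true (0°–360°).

Δψ = ln[tan(π/4+φ₂/2)/tan(π/4+φ₁/2)] = +2.6828
Δλ = +1.4733 rad (taken the short way round)
course = atan2(Δλ, Δψ) = 28.77°

28.8°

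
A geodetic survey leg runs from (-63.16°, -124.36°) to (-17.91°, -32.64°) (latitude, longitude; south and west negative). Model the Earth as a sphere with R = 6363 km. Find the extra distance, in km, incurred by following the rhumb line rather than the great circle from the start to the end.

Great circle: cos σ = sin φ₁ sin φ₂ + cos φ₁ cos φ₂ cos Δλ,  σ = 1.3062 rad → d_gc = 8311.5 km
Rhumb line: Δψ = +1.1151, q = Δφ/Δψ = 0.7082, d_rh = R√(Δφ²+q²Δλ²) = 8791.6 km
Excess = 8791.6 − 8311.5 = 480.1 ≈ 480 km

480 km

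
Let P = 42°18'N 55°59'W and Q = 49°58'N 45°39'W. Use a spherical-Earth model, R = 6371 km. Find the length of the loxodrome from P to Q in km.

Δψ = ln[tan(π/4+φ₂/2)/tan(π/4+φ₁/2)] = +0.1935;  Δφ = +0.1338 rad,  Δλ = +0.1804 rad
q = Δφ/Δψ = 0.6913
d = R·√(Δφ² + q²Δλ²) = 6371·0.18290 = 1165 km

1165 km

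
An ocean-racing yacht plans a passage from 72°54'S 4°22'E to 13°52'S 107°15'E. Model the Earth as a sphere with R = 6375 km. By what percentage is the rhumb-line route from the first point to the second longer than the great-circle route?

Great circle: σ = 1.4046 rad → d_gc = Rσ = 8954.4 km
Rhumb: Δφ = +1.0303, Δλ = +1.7957, Δψ = +1.6504, q = Δφ/Δψ = 0.6243 → d_rh = R√(Δφ²+q²Δλ²) = 9706.3 km
Excess = (9706.3 − 8954.4) / 8954.4 = 751.9 / 8954.4 = 8.40% ≈ 8.4%

8.4%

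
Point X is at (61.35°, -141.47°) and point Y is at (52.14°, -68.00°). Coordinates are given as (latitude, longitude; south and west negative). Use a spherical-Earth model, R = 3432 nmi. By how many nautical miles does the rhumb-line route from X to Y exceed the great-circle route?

122 nmi

Great circle: cos σ = sin φ₁ sin φ₂ + cos φ₁ cos φ₂ cos Δλ,  σ = 0.6816 rad → d_gc = 2339.2 nmi
Rhumb line: Δψ = -0.2949, q = Δφ/Δψ = 0.5450, d_rh = R√(Δφ²+q²Δλ²) = 2461.1 nmi
Excess = 2461.1 − 2339.2 = 121.9 ≈ 122 nmi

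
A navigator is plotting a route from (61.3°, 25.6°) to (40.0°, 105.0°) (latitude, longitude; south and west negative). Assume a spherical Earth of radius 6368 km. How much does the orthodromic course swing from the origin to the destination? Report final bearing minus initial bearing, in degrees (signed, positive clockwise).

At departure: θ₁ = atan2(sin Δλ cos φ₂, cos φ₁ sin φ₂ − sin φ₁ cos φ₂ cos Δλ) = 76.19°
At arrival: θ₂ = atan2(sin Δλ cos φ₁, −cos φ₂ sin φ₁ + sin φ₂ cos φ₁ cos Δλ) = 142.50°
Δθ = θ₂ − θ₁ = +66.3°

+66.3°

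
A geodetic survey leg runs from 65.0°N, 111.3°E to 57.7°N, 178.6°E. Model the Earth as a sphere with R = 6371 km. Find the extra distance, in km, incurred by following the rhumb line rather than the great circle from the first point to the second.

Great circle: cos σ = sin φ₁ sin φ₂ + cos φ₁ cos φ₂ cos Δλ,  σ = 0.5487 rad → d_gc = 3495.6 km
Rhumb line: Δψ = -0.2671, q = Δφ/Δψ = 0.4769, d_rh = R√(Δφ²+q²Δλ²) = 3660.4 km
Excess = 3660.4 − 3495.6 = 164.8 ≈ 165 km

165 km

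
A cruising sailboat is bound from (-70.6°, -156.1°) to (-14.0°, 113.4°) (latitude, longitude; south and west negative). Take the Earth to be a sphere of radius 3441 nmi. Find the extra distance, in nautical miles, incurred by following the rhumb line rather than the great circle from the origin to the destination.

Great circle: cos σ = sin φ₁ sin φ₂ + cos φ₁ cos φ₂ cos Δλ,  σ = 1.3435 rad → d_gc = 4622.9 nmi
Rhumb line: Δψ = +1.5197, q = Δφ/Δψ = 0.6500, d_rh = R√(Δφ²+q²Δλ²) = 4902.8 nmi
Excess = 4902.8 − 4622.9 = 279.9 ≈ 280 nmi

280 nmi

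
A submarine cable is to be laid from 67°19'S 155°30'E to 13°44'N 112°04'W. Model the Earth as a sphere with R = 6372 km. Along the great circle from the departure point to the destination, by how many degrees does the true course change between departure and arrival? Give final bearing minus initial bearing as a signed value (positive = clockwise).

Initial bearing θ₁ = atan2(sin Δλ cos φ₂, cos φ₁ sin φ₂ − sin φ₁ cos φ₂ cos Δλ) = 86.84°
Final bearing θ₂ = (initial bearing from the destination back to the start) + 180° = 23.35°
Δθ = θ₂ − θ₁ = -63.5°

-63.5°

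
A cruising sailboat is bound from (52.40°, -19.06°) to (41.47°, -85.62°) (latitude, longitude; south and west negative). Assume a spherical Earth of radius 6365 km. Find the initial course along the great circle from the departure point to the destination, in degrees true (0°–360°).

283.7°

N = sin Δλ·cos φ₂ = -0.6875;  D = cos φ₁ sin φ₂ − sin φ₁ cos φ₂ cos Δλ = +0.1679
initial course = atan2(N, D) = 283.72°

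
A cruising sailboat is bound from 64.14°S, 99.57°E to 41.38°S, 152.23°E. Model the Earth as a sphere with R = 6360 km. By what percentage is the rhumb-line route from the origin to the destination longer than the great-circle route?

Great circle: σ = 0.6545 rad → d_gc = Rσ = 4162.5 km
Rhumb: Δφ = +0.3972, Δλ = +0.9191, Δψ = +0.6768, q = Δφ/Δψ = 0.5869 → d_rh = R√(Δφ²+q²Δλ²) = 4260.6 km
Excess = (4260.6 − 4162.5) / 4162.5 = 98.1 / 4162.5 = 2.36% ≈ 2.4%

2.4%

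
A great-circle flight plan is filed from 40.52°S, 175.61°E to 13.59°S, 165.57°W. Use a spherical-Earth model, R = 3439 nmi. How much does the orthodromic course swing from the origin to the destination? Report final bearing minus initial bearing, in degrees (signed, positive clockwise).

-8.9°

At departure: θ₁ = atan2(sin Δλ cos φ₂, cos φ₁ sin φ₂ − sin φ₁ cos φ₂ cos Δλ) = 36.80°
At arrival: θ₂ = atan2(sin Δλ cos φ₁, −cos φ₂ sin φ₁ + sin φ₂ cos φ₁ cos Δλ) = 27.94°
Δθ = θ₂ − θ₁ = -8.9°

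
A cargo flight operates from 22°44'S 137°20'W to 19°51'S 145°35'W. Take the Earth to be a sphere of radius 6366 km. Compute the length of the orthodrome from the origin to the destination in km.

912 km

cos σ = sin φ₁ sin φ₂ + cos φ₁ cos φ₂ cos Δλ
      = sin(-22.73°)sin(-19.85°) + cos(-22.73°)cos(-19.85°)cos(-8.25°) = 0.9898
σ = 8.208° → d = Rσ = 6366·0.14326 = 912 km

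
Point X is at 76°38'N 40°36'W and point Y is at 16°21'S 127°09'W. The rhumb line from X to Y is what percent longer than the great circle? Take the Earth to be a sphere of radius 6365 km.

Great circle: σ = 1.8344 rad → d_gc = Rσ = 11675.7 km
Rhumb: Δφ = -1.6229, Δλ = -1.5106, Δψ = -2.4334, q = Δφ/Δψ = 0.6669 → d_rh = R√(Δφ²+q²Δλ²) = 12158.0 km
Excess = (12158.0 − 11675.7) / 11675.7 = 482.3 / 11675.7 = 4.13% ≈ 4.1%

4.1%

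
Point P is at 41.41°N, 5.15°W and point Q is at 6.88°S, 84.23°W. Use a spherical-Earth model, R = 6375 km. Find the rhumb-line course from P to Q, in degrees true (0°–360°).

236.4°

Δψ = ln[tan(π/4+φ₂/2)/tan(π/4+φ₁/2)] = -0.9157
Δλ = -1.3802 rad (taken the short way round)
course = atan2(Δλ, Δψ) = 236.44°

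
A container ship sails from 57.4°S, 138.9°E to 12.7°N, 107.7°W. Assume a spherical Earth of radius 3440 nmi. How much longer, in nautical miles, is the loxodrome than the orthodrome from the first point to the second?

315 nmi

Great circle: cos σ = sin φ₁ sin φ₂ + cos φ₁ cos φ₂ cos Δλ,  σ = 1.9757 rad → d_gc = 6796.5 nmi
Rhumb line: Δψ = +1.4531, q = Δφ/Δψ = 0.8420, d_rh = R√(Δφ²+q²Δλ²) = 7111.8 nmi
Excess = 7111.8 − 6796.5 = 315.3 ≈ 315 nmi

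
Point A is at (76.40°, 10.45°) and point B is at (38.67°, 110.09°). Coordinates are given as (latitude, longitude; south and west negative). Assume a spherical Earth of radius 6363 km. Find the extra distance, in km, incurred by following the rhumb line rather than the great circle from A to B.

Great circle: cos σ = sin φ₁ sin φ₂ + cos φ₁ cos φ₂ cos Δλ,  σ = 0.9563 rad → d_gc = 6084.8 km
Rhumb line: Δψ = -1.3937, q = Δφ/Δψ = 0.4725, d_rh = R√(Δφ²+q²Δλ²) = 6700.2 km
Excess = 6700.2 − 6084.8 = 615.4 ≈ 615 km

615 km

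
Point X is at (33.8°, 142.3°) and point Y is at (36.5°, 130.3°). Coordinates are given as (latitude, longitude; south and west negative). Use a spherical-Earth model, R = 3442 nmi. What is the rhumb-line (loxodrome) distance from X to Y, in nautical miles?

611 nmi

Rhumb course C = atan2(Δλ, Δψ) with Δψ = ln[tan(π/4+φ₂/2)/tan(π/4+φ₁/2)] = +0.0576, Δλ = -0.2094 → C = 285.39°
d = R·|Δφ| / |cos C| = 3442·0.04712 / 0.26536 = 611 nmi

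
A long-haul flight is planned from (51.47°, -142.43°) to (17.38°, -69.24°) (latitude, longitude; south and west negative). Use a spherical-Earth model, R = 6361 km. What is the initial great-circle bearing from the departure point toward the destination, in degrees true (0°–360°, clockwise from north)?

91.9°

N = sin Δλ·cos φ₂ = +0.9136;  D = cos φ₁ sin φ₂ − sin φ₁ cos φ₂ cos Δλ = -0.0298
initial course = atan2(N, D) = 91.87°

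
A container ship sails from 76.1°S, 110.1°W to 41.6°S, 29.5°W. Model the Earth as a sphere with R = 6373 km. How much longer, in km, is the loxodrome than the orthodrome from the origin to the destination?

Great circle: cos σ = sin φ₁ sin φ₂ + cos φ₁ cos φ₂ cos Δλ,  σ = 0.8314 rad → d_gc = 5298.7 km
Rhumb line: Δψ = +1.3048, q = Δφ/Δψ = 0.4615, d_rh = R√(Δφ²+q²Δλ²) = 5643.0 km
Excess = 5643.0 − 5298.7 = 344.3 ≈ 344 km

344 km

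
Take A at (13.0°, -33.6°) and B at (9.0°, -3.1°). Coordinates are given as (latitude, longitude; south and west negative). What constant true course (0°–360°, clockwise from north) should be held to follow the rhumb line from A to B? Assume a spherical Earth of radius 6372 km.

97.6°

Δψ = ln[tan(π/4+φ₂/2)/tan(π/4+φ₁/2)] = -0.0711
Δλ = +0.5323 rad (taken the short way round)
course = atan2(Δλ, Δψ) = 97.61°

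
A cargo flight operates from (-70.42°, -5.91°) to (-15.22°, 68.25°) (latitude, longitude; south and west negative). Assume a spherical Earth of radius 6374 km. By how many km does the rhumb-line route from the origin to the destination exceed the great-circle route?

Great circle: cos σ = sin φ₁ sin φ₂ + cos φ₁ cos φ₂ cos Δλ,  σ = 1.2285 rad → d_gc = 7830.7 km
Rhumb line: Δψ = +1.4882, q = Δφ/Δψ = 0.6474, d_rh = R√(Δφ²+q²Δλ²) = 8138.4 km
Excess = 8138.4 − 7830.7 = 307.7 ≈ 308 km

308 km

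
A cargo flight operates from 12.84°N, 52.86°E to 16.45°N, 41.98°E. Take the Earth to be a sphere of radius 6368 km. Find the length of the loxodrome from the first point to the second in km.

1237 km

Rhumb course C = atan2(Δλ, Δψ) with Δψ = ln[tan(π/4+φ₂/2)/tan(π/4+φ₁/2)] = +0.0651, Δλ = -0.1899 → C = 288.93°
d = R·|Δφ| / |cos C| = 6368·0.06301 / 0.32445 = 1237 km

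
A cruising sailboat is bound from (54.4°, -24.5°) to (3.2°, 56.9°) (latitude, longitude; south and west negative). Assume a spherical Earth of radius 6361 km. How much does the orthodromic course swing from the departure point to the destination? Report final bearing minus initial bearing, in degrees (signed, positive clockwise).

+49.4°

At departure: θ₁ = atan2(sin Δλ cos φ₂, cos φ₁ sin φ₂ − sin φ₁ cos φ₂ cos Δλ) = 95.15°
At arrival: θ₂ = atan2(sin Δλ cos φ₁, −cos φ₂ sin φ₁ + sin φ₂ cos φ₁ cos Δλ) = 144.50°
Δθ = θ₂ − θ₁ = +49.4°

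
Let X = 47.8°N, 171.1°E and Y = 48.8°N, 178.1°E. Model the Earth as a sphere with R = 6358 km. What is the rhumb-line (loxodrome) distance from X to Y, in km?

528 km

Rhumb course C = atan2(Δλ, Δψ) with Δψ = ln[tan(π/4+φ₂/2)/tan(π/4+φ₁/2)] = +0.0262, Δλ = +0.1222 → C = 77.88°
d = R·|Δφ| / |cos C| = 6358·0.01745 / 0.20997 = 528 km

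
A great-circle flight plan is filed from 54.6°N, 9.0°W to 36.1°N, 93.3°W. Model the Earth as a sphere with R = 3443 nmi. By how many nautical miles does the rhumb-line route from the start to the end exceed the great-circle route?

186 nmi

Great circle: cos σ = sin φ₁ sin φ₂ + cos φ₁ cos φ₂ cos Δλ,  σ = 1.0160 rad → d_gc = 3498.1 nmi
Rhumb line: Δψ = -0.4657, q = Δφ/Δψ = 0.6934, d_rh = R√(Δφ²+q²Δλ²) = 3684.1 nmi
Excess = 3684.1 − 3498.1 = 186.0 ≈ 186 nmi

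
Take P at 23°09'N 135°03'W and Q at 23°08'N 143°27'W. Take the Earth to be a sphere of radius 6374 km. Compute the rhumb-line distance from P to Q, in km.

859 km

Δψ = ln[tan(π/4+φ₂/2)/tan(π/4+φ₁/2)] = -0.0003;  Δφ = -0.0003 rad,  Δλ = -0.1466 rad
q = Δφ/Δψ = 0.9195
d = R·√(Δφ² + q²Δλ²) = 6374·0.13481 = 859 km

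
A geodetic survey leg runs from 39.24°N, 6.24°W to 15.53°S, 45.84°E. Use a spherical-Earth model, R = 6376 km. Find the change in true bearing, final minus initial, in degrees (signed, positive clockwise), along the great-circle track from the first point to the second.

+12.9°

At departure: θ₁ = atan2(sin Δλ cos φ₂, cos φ₁ sin φ₂ − sin φ₁ cos φ₂ cos Δλ) = 127.44°
At arrival: θ₂ = atan2(sin Δλ cos φ₁, −cos φ₂ sin φ₁ + sin φ₂ cos φ₁ cos Δλ) = 140.34°
Δθ = θ₂ − θ₁ = +12.9°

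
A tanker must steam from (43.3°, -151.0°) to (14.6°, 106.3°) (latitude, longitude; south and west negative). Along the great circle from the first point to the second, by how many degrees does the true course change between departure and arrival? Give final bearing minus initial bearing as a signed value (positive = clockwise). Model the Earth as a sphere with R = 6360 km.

At departure: θ₁ = atan2(sin Δλ cos φ₂, cos φ₁ sin φ₂ − sin φ₁ cos φ₂ cos Δλ) = 289.23°
At arrival: θ₂ = atan2(sin Δλ cos φ₁, −cos φ₂ sin φ₁ + sin φ₂ cos φ₁ cos Δλ) = 225.24°
Δθ = θ₂ − θ₁ = -64.0°

-64.0°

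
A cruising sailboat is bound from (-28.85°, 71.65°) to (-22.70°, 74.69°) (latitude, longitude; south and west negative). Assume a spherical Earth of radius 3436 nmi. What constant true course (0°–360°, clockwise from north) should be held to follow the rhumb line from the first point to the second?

Δψ = ln[tan(π/4+φ₂/2)/tan(π/4+φ₁/2)] = +0.1193
Δλ = +0.0531 rad (taken the short way round)
course = atan2(Δλ, Δψ) = 23.98°

24.0°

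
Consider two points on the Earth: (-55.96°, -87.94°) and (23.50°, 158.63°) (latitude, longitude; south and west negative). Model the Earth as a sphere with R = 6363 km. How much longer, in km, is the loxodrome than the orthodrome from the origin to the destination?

Great circle: cos σ = sin φ₁ sin φ₂ + cos φ₁ cos φ₂ cos Δλ,  σ = 2.1348 rad → d_gc = 13583.5 km
Rhumb line: Δψ = +1.6060, q = Δφ/Δψ = 0.8636, d_rh = R√(Δφ²+q²Δλ²) = 14007.4 km
Excess = 14007.4 − 13583.5 = 423.9 ≈ 424 km

424 km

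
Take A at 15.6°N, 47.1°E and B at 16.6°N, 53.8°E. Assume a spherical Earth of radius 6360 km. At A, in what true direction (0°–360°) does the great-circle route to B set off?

N = sin Δλ·cos φ₂ = +0.1118;  D = cos φ₁ sin φ₂ − sin φ₁ cos φ₂ cos Δλ = +0.0192
initial course = atan2(N, D) = 80.25°

80.2°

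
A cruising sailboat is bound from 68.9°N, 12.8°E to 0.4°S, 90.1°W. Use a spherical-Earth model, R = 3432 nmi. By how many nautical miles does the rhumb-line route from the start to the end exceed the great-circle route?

372 nmi

Great circle: cos σ = sin φ₁ sin φ₂ + cos φ₁ cos φ₂ cos Δλ,  σ = 1.6578 rad → d_gc = 5689.5 nmi
Rhumb line: Δψ = -1.6877, q = Δφ/Δψ = 0.7167, d_rh = R√(Δφ²+q²Δλ²) = 6061.7 nmi
Excess = 6061.7 − 5689.5 = 372.2 ≈ 372 nmi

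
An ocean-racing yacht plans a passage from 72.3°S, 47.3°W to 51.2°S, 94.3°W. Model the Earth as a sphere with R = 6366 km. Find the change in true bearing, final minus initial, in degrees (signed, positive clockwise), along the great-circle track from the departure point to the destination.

+42.6°

Initial bearing θ₁ = atan2(sin Δλ cos φ₂, cos φ₁ sin φ₂ − sin φ₁ cos φ₂ cos Δλ) = 290.37°
Final bearing θ₂ = (initial bearing from the destination back to the start) + 180° = 332.94°
Δθ = θ₂ − θ₁ = +42.6°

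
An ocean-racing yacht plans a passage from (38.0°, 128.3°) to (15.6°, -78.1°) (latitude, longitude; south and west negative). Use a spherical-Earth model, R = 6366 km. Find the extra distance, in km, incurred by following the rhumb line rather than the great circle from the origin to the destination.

1851 km

Great circle: cos σ = sin φ₁ sin φ₂ + cos φ₁ cos φ₂ cos Δλ,  σ = 2.1109 rad → d_gc = 13438.3 km
Rhumb line: Δψ = -0.4423, q = Δφ/Δψ = 0.8839, d_rh = R√(Δφ²+q²Δλ²) = 15289.2 km
Excess = 15289.2 − 13438.3 = 1850.9 ≈ 1851 km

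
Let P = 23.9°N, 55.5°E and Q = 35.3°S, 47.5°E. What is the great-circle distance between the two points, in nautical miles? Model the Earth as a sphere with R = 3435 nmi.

3578 nmi

Haversine: a = sin²(Δφ/2)+cos φ₁ cos φ₂ sin²(Δλ/2) = 0.24761;  σ = 2·atan2(√a,√(1−a))
σ = 59.683° → d = Rσ = 3435·1.04167 = 3578 nmi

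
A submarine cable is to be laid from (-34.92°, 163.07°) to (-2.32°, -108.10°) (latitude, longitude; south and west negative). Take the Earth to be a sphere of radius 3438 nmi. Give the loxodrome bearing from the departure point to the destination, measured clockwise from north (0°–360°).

Δψ = ln[tan(π/4+φ₂/2)/tan(π/4+φ₁/2)] = +0.6106
Δλ = +1.5504 rad (taken the short way round)
course = atan2(Δλ, Δψ) = 68.50°

68.5°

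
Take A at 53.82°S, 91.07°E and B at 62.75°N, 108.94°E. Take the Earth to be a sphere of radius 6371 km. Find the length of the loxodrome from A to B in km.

Δψ = ln[tan(π/4+φ₂/2)/tan(π/4+φ₁/2)] = +2.5361;  Δφ = +2.0345 rad,  Δλ = +0.3119 rad
q = Δφ/Δψ = 0.8022
d = R·√(Δφ² + q²Δλ²) = 6371·2.04986 = 13060 km

13060 km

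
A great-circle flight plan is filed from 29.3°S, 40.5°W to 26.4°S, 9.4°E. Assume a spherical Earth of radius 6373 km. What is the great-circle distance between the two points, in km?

4881 km

Haversine: a = sin²(Δφ/2)+cos φ₁ cos φ₂ sin²(Δλ/2) = 0.13963;  σ = 2·atan2(√a,√(1−a))
σ = 43.885° → d = Rσ = 6373·0.76593 = 4881 km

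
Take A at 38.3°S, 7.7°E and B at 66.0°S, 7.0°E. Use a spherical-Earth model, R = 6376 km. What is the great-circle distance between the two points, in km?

Haversine: a = sin²(Δφ/2)+cos φ₁ cos φ₂ sin²(Δλ/2) = 0.05732;  σ = 2·atan2(√a,√(1−a))
σ = 27.703° → d = Rσ = 6376·0.48351 = 3083 km

3083 km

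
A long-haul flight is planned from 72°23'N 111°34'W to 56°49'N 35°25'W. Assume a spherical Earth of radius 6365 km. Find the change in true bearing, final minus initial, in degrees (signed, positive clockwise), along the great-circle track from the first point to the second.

At departure: θ₁ = atan2(sin Δλ cos φ₂, cos φ₁ sin φ₂ − sin φ₁ cos φ₂ cos Δλ) = 76.41°
At arrival: θ₂ = atan2(sin Δλ cos φ₁, −cos φ₂ sin φ₁ + sin φ₂ cos φ₁ cos Δλ) = 147.49°
Δθ = θ₂ − θ₁ = +71.1°

+71.1°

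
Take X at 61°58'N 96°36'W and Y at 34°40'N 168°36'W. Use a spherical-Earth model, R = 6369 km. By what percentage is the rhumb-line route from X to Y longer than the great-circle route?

4.1%

Great circle: σ = 0.9001 rad → d_gc = Rσ = 5732.9 km
Rhumb: Δφ = -0.4765, Δλ = -1.2566, Δψ = -0.7420, q = Δφ/Δψ = 0.6422 → d_rh = R√(Δφ²+q²Δλ²) = 5968.5 km
Excess = (5968.5 − 5732.9) / 5732.9 = 235.6 / 5732.9 = 4.11% ≈ 4.1%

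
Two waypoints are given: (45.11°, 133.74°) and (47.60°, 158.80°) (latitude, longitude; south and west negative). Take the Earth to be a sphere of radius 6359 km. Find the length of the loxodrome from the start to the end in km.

1939 km

Rhumb course C = atan2(Δλ, Δψ) with Δψ = ln[tan(π/4+φ₂/2)/tan(π/4+φ₁/2)] = +0.0630, Δλ = +0.4374 → C = 81.81°
d = R·|Δφ| / |cos C| = 6359·0.04346 / 0.14253 = 1939 km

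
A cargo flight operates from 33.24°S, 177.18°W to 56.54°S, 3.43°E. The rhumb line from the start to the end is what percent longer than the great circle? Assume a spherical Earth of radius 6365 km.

40.3%

Great circle: σ = 1.5746 rad → d_gc = Rσ = 10022.4 km
Rhumb: Δφ = -0.4067, Δλ = -3.1309, Δψ = -0.5863, q = Δφ/Δψ = 0.6936 → d_rh = R√(Δφ²+q²Δλ²) = 14062.9 km
Excess = (14062.9 − 10022.4) / 10022.4 = 4040.5 / 10022.4 = 40.31% ≈ 40.3%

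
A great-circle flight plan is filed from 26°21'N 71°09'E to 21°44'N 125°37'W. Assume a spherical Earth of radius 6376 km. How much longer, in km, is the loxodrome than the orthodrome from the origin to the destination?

Great circle: cos σ = sin φ₁ sin φ₂ + cos φ₁ cos φ₂ cos Δλ,  σ = 2.2558 rad → d_gc = 14382.9 km
Rhumb line: Δψ = -0.0883, q = Δφ/Δψ = 0.9129, d_rh = R√(Δφ²+q²Δλ²) = 16590.8 km
Excess = 16590.8 − 14382.9 = 2207.9 ≈ 2208 km

2208 km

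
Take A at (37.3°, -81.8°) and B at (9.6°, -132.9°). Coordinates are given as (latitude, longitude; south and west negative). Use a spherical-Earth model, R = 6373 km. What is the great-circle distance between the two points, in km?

5961 km

cos σ = sin φ₁ sin φ₂ + cos φ₁ cos φ₂ cos Δλ
      = sin(37.30°)sin(9.60°) + cos(37.30°)cos(9.60°)cos(-51.10°) = 0.5936
σ = 53.588° → d = Rσ = 6373·0.93528 = 5961 km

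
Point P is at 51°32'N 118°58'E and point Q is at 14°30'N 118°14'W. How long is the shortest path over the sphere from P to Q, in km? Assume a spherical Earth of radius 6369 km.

Haversine: a = sin²(Δφ/2)+cos φ₁ cos φ₂ sin²(Δλ/2) = 0.56510;  σ = 2·atan2(√a,√(1−a))
σ = 97.481° → d = Rσ = 6369·1.70137 = 10836 km

10836 km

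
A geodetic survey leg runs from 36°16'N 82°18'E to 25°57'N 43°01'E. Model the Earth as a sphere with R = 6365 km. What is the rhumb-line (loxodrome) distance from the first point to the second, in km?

3900 km

Rhumb course C = atan2(Δλ, Δψ) with Δψ = ln[tan(π/4+φ₂/2)/tan(π/4+φ₁/2)] = -0.2108, Δλ = -0.6856 → C = 252.91°
d = R·|Δφ| / |cos C| = 6365·0.18006 / 0.29388 = 3900 km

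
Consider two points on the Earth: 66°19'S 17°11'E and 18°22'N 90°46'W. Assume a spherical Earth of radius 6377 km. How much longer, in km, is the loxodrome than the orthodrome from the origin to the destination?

Great circle: cos σ = sin φ₁ sin φ₂ + cos φ₁ cos φ₂ cos Δλ,  σ = 1.9889 rad → d_gc = 12683.3 km
Rhumb line: Δψ = +1.8884, q = Δφ/Δψ = 0.7827, d_rh = R√(Δφ²+q²Δλ²) = 13314.0 km
Excess = 13314.0 − 12683.3 = 630.7 ≈ 631 km

631 km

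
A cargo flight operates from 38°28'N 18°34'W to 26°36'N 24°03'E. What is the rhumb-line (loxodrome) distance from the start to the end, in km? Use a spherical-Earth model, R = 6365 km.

Δψ = ln[tan(π/4+φ₂/2)/tan(π/4+φ₁/2)] = -0.2465;  Δφ = -0.2071 rad,  Δλ = +0.7438 rad
q = Δφ/Δψ = 0.8403
d = R·√(Δφ² + q²Δλ²) = 6365·0.65846 = 4191 km

4191 km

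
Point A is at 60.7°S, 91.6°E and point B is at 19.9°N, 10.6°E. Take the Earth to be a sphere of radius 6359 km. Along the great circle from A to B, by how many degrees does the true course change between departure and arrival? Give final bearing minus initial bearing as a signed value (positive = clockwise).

At departure: θ₁ = atan2(sin Δλ cos φ₂, cos φ₁ sin φ₂ − sin φ₁ cos φ₂ cos Δλ) = 287.61°
At arrival: θ₂ = atan2(sin Δλ cos φ₁, −cos φ₂ sin φ₁ + sin φ₂ cos φ₁ cos Δλ) = 330.26°
Δθ = θ₂ − θ₁ = +42.6°

+42.6°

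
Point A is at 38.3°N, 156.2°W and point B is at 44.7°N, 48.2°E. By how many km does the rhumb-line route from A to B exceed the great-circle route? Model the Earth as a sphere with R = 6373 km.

2494 km

Great circle: cos σ = sin φ₁ sin φ₂ + cos φ₁ cos φ₂ cos Δλ,  σ = 1.6429 rad → d_gc = 10470.24 km
Rhumb line: Δψ = +0.1493, q = Δφ/Δψ = 0.7480, d_rh = R√(Δφ²+q²Δλ²) = 12964.70 km
Excess = 12964.70 − 10470.24 = 2494.46 ≈ 2494 km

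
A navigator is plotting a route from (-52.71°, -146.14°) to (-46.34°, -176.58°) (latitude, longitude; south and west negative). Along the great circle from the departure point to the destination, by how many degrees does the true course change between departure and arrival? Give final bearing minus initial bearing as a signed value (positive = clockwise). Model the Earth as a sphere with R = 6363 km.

+23.4°

Initial bearing θ₁ = atan2(sin Δλ cos φ₂, cos φ₁ sin φ₂ − sin φ₁ cos φ₂ cos Δλ) = 275.75°
Final bearing θ₂ = (initial bearing from the destination back to the start) + 180° = 299.17°
Δθ = θ₂ − θ₁ = +23.4°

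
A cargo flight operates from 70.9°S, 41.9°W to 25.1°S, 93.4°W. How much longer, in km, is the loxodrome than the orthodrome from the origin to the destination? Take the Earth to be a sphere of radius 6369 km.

Great circle: cos σ = sin φ₁ sin φ₂ + cos φ₁ cos φ₂ cos Δλ,  σ = 0.9455 rad → d_gc = 6022.1 km
Rhumb line: Δψ = +1.3296, q = Δφ/Δψ = 0.6012, d_rh = R√(Δφ²+q²Δλ²) = 6145.4 km
Excess = 6145.4 − 6022.1 = 123.3 ≈ 123 km

123 km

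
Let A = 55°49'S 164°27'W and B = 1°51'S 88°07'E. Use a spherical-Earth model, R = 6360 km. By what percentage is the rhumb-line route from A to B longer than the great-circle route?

5.4%

Great circle: σ = 1.7128 rad → d_gc = Rσ = 10893.4 km
Rhumb: Δφ = +0.9419, Δλ = -1.8751, Δψ = +1.1470, q = Δφ/Δψ = 0.8211 → d_rh = R√(Δφ²+q²Δλ²) = 11479.5 km
Excess = (11479.5 − 10893.4) / 10893.4 = 586.1 / 10893.4 = 5.38% ≈ 5.4%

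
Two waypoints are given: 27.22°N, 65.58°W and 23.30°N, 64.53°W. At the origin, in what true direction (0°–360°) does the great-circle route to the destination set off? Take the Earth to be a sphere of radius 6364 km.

166.2°

N = sin Δλ·cos φ₂ = +0.0168;  D = cos φ₁ sin φ₂ − sin φ₁ cos φ₂ cos Δλ = -0.0683
initial course = atan2(N, D) = 166.16°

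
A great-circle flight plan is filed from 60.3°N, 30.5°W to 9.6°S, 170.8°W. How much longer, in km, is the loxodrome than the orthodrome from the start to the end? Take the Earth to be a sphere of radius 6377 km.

1414 km

Great circle: cos σ = sin φ₁ sin φ₂ + cos φ₁ cos φ₂ cos Δλ,  σ = 2.1185 rad → d_gc = 13509.7 km
Rhumb line: Δψ = -1.4958, q = Δφ/Δψ = 0.8156, d_rh = R√(Δφ²+q²Δλ²) = 14924.0 km
Excess = 14924.0 − 13509.7 = 1414.3 ≈ 1414 km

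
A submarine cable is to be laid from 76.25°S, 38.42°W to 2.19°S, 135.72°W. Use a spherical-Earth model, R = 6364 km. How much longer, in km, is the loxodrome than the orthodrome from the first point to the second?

Great circle: cos σ = sin φ₁ sin φ₂ + cos φ₁ cos φ₂ cos Δλ,  σ = 1.5639 rad → d_gc = 9952.4 km
Rhumb line: Δψ = +2.0773, q = Δφ/Δψ = 0.6222, d_rh = R√(Δφ²+q²Δλ²) = 10625.1 km
Excess = 10625.1 − 9952.4 = 672.7 ≈ 673 km

673 km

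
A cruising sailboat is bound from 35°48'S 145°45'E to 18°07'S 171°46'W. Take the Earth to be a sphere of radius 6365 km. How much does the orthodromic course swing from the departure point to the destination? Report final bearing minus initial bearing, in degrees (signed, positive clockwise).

At departure: θ₁ = atan2(sin Δλ cos φ₂, cos φ₁ sin φ₂ − sin φ₁ cos φ₂ cos Δλ) = 76.19°
At arrival: θ₂ = atan2(sin Δλ cos φ₁, −cos φ₂ sin φ₁ + sin φ₂ cos φ₁ cos Δλ) = 55.96°
Δθ = θ₂ − θ₁ = -20.2°

-20.2°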